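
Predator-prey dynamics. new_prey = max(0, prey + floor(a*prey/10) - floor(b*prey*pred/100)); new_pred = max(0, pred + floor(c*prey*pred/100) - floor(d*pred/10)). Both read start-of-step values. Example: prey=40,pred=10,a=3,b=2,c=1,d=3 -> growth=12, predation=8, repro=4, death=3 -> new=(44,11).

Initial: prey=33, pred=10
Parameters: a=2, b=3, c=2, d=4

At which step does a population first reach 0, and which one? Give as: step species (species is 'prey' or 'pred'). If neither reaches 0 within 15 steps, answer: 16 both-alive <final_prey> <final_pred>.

Step 1: prey: 33+6-9=30; pred: 10+6-4=12
Step 2: prey: 30+6-10=26; pred: 12+7-4=15
Step 3: prey: 26+5-11=20; pred: 15+7-6=16
Step 4: prey: 20+4-9=15; pred: 16+6-6=16
Step 5: prey: 15+3-7=11; pred: 16+4-6=14
Step 6: prey: 11+2-4=9; pred: 14+3-5=12
Step 7: prey: 9+1-3=7; pred: 12+2-4=10
Step 8: prey: 7+1-2=6; pred: 10+1-4=7
Step 9: prey: 6+1-1=6; pred: 7+0-2=5
Step 10: prey: 6+1-0=7; pred: 5+0-2=3
Step 11: prey: 7+1-0=8; pred: 3+0-1=2
Step 12: prey: 8+1-0=9; pred: 2+0-0=2
Step 13: prey: 9+1-0=10; pred: 2+0-0=2
Step 14: prey: 10+2-0=12; pred: 2+0-0=2
Step 15: prey: 12+2-0=14; pred: 2+0-0=2
No extinction within 15 steps

Answer: 16 both-alive 14 2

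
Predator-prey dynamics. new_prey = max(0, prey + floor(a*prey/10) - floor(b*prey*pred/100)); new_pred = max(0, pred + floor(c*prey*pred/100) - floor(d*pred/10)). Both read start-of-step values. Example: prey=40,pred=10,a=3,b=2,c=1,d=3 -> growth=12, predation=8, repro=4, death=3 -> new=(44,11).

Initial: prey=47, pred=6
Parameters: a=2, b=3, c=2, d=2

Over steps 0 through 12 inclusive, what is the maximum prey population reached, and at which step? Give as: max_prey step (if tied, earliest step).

Step 1: prey: 47+9-8=48; pred: 6+5-1=10
Step 2: prey: 48+9-14=43; pred: 10+9-2=17
Step 3: prey: 43+8-21=30; pred: 17+14-3=28
Step 4: prey: 30+6-25=11; pred: 28+16-5=39
Step 5: prey: 11+2-12=1; pred: 39+8-7=40
Step 6: prey: 1+0-1=0; pred: 40+0-8=32
Step 7: prey: 0+0-0=0; pred: 32+0-6=26
Step 8: prey: 0+0-0=0; pred: 26+0-5=21
Step 9: prey: 0+0-0=0; pred: 21+0-4=17
Step 10: prey: 0+0-0=0; pred: 17+0-3=14
Step 11: prey: 0+0-0=0; pred: 14+0-2=12
Step 12: prey: 0+0-0=0; pred: 12+0-2=10
Max prey = 48 at step 1

Answer: 48 1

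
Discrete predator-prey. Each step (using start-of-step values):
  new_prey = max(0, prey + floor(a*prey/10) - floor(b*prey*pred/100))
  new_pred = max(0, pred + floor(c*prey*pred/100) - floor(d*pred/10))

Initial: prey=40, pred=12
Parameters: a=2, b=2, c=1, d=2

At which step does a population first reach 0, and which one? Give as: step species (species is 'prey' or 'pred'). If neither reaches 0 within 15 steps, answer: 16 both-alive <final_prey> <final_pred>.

Step 1: prey: 40+8-9=39; pred: 12+4-2=14
Step 2: prey: 39+7-10=36; pred: 14+5-2=17
Step 3: prey: 36+7-12=31; pred: 17+6-3=20
Step 4: prey: 31+6-12=25; pred: 20+6-4=22
Step 5: prey: 25+5-11=19; pred: 22+5-4=23
Step 6: prey: 19+3-8=14; pred: 23+4-4=23
Step 7: prey: 14+2-6=10; pred: 23+3-4=22
Step 8: prey: 10+2-4=8; pred: 22+2-4=20
Step 9: prey: 8+1-3=6; pred: 20+1-4=17
Step 10: prey: 6+1-2=5; pred: 17+1-3=15
Step 11: prey: 5+1-1=5; pred: 15+0-3=12
Step 12: prey: 5+1-1=5; pred: 12+0-2=10
Step 13: prey: 5+1-1=5; pred: 10+0-2=8
Step 14: prey: 5+1-0=6; pred: 8+0-1=7
Step 15: prey: 6+1-0=7; pred: 7+0-1=6
No extinction within 15 steps

Answer: 16 both-alive 7 6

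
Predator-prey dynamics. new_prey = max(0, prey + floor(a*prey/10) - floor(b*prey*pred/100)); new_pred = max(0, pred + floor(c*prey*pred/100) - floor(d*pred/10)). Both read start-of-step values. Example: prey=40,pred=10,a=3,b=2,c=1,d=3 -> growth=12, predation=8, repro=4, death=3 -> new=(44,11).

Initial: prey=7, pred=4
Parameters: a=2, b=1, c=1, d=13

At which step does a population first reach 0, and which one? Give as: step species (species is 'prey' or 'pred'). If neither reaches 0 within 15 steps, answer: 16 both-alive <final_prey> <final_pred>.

Answer: 1 pred

Derivation:
Step 1: prey: 7+1-0=8; pred: 4+0-5=0
First extinction: pred at step 1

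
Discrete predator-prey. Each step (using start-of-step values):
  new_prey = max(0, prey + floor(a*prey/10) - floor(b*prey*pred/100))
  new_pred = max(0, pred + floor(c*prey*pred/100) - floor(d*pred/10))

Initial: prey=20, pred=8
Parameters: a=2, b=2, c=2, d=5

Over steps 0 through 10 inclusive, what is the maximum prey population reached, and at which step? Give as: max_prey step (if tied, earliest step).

Step 1: prey: 20+4-3=21; pred: 8+3-4=7
Step 2: prey: 21+4-2=23; pred: 7+2-3=6
Step 3: prey: 23+4-2=25; pred: 6+2-3=5
Step 4: prey: 25+5-2=28; pred: 5+2-2=5
Step 5: prey: 28+5-2=31; pred: 5+2-2=5
Step 6: prey: 31+6-3=34; pred: 5+3-2=6
Step 7: prey: 34+6-4=36; pred: 6+4-3=7
Step 8: prey: 36+7-5=38; pred: 7+5-3=9
Step 9: prey: 38+7-6=39; pred: 9+6-4=11
Step 10: prey: 39+7-8=38; pred: 11+8-5=14
Max prey = 39 at step 9

Answer: 39 9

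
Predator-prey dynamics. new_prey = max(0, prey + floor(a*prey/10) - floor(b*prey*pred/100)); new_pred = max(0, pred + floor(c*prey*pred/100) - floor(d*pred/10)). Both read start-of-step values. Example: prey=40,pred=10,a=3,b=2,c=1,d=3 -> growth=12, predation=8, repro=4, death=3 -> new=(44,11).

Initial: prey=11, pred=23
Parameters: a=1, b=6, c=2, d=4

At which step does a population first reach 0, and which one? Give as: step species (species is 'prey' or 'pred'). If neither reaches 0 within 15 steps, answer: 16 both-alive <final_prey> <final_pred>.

Answer: 1 prey

Derivation:
Step 1: prey: 11+1-15=0; pred: 23+5-9=19
First extinction: prey at step 1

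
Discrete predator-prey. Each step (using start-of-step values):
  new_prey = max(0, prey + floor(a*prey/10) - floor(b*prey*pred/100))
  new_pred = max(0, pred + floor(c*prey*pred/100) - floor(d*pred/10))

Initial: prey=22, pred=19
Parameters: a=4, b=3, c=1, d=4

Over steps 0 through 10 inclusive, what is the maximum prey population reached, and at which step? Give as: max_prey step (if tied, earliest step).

Step 1: prey: 22+8-12=18; pred: 19+4-7=16
Step 2: prey: 18+7-8=17; pred: 16+2-6=12
Step 3: prey: 17+6-6=17; pred: 12+2-4=10
Step 4: prey: 17+6-5=18; pred: 10+1-4=7
Step 5: prey: 18+7-3=22; pred: 7+1-2=6
Step 6: prey: 22+8-3=27; pred: 6+1-2=5
Step 7: prey: 27+10-4=33; pred: 5+1-2=4
Step 8: prey: 33+13-3=43; pred: 4+1-1=4
Step 9: prey: 43+17-5=55; pred: 4+1-1=4
Step 10: prey: 55+22-6=71; pred: 4+2-1=5
Max prey = 71 at step 10

Answer: 71 10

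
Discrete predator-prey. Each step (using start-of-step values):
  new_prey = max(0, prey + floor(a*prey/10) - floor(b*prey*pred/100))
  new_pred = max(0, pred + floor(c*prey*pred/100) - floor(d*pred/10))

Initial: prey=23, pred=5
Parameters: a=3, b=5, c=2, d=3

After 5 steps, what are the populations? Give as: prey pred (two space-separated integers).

Answer: 17 10

Derivation:
Step 1: prey: 23+6-5=24; pred: 5+2-1=6
Step 2: prey: 24+7-7=24; pred: 6+2-1=7
Step 3: prey: 24+7-8=23; pred: 7+3-2=8
Step 4: prey: 23+6-9=20; pred: 8+3-2=9
Step 5: prey: 20+6-9=17; pred: 9+3-2=10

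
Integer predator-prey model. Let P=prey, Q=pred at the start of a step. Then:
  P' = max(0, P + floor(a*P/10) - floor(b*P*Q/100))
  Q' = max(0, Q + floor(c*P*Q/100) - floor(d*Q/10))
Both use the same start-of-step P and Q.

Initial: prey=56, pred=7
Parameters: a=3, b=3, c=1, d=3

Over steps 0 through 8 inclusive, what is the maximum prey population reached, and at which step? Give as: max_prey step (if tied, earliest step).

Step 1: prey: 56+16-11=61; pred: 7+3-2=8
Step 2: prey: 61+18-14=65; pred: 8+4-2=10
Step 3: prey: 65+19-19=65; pred: 10+6-3=13
Step 4: prey: 65+19-25=59; pred: 13+8-3=18
Step 5: prey: 59+17-31=45; pred: 18+10-5=23
Step 6: prey: 45+13-31=27; pred: 23+10-6=27
Step 7: prey: 27+8-21=14; pred: 27+7-8=26
Step 8: prey: 14+4-10=8; pred: 26+3-7=22
Max prey = 65 at step 2

Answer: 65 2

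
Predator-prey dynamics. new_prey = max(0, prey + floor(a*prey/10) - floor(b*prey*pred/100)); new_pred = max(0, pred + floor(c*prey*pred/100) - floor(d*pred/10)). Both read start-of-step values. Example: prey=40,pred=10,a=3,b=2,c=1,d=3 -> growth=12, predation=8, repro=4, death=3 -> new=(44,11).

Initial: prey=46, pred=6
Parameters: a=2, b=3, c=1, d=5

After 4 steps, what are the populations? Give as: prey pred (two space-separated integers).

Step 1: prey: 46+9-8=47; pred: 6+2-3=5
Step 2: prey: 47+9-7=49; pred: 5+2-2=5
Step 3: prey: 49+9-7=51; pred: 5+2-2=5
Step 4: prey: 51+10-7=54; pred: 5+2-2=5

Answer: 54 5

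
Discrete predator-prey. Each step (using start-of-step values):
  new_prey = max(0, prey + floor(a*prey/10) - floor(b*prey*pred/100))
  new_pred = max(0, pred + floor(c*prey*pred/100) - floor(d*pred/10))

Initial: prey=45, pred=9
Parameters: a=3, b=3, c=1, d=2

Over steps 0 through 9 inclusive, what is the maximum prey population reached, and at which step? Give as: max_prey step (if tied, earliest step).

Step 1: prey: 45+13-12=46; pred: 9+4-1=12
Step 2: prey: 46+13-16=43; pred: 12+5-2=15
Step 3: prey: 43+12-19=36; pred: 15+6-3=18
Step 4: prey: 36+10-19=27; pred: 18+6-3=21
Step 5: prey: 27+8-17=18; pred: 21+5-4=22
Step 6: prey: 18+5-11=12; pred: 22+3-4=21
Step 7: prey: 12+3-7=8; pred: 21+2-4=19
Step 8: prey: 8+2-4=6; pred: 19+1-3=17
Step 9: prey: 6+1-3=4; pred: 17+1-3=15
Max prey = 46 at step 1

Answer: 46 1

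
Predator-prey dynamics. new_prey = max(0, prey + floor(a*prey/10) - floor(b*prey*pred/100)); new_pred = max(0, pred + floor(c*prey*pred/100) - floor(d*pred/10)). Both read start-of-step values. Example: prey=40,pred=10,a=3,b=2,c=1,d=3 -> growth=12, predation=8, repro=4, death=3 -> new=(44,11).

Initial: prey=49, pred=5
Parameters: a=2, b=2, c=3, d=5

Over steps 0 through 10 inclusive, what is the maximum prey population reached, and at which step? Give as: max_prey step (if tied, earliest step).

Answer: 54 1

Derivation:
Step 1: prey: 49+9-4=54; pred: 5+7-2=10
Step 2: prey: 54+10-10=54; pred: 10+16-5=21
Step 3: prey: 54+10-22=42; pred: 21+34-10=45
Step 4: prey: 42+8-37=13; pred: 45+56-22=79
Step 5: prey: 13+2-20=0; pred: 79+30-39=70
Step 6: prey: 0+0-0=0; pred: 70+0-35=35
Step 7: prey: 0+0-0=0; pred: 35+0-17=18
Step 8: prey: 0+0-0=0; pred: 18+0-9=9
Step 9: prey: 0+0-0=0; pred: 9+0-4=5
Step 10: prey: 0+0-0=0; pred: 5+0-2=3
Max prey = 54 at step 1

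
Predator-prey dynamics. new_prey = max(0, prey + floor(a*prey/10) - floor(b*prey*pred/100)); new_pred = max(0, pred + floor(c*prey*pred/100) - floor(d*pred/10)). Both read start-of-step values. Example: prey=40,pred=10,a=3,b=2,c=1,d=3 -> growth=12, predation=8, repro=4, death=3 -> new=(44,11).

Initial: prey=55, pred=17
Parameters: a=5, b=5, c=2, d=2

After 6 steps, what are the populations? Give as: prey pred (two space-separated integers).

Answer: 0 21

Derivation:
Step 1: prey: 55+27-46=36; pred: 17+18-3=32
Step 2: prey: 36+18-57=0; pred: 32+23-6=49
Step 3: prey: 0+0-0=0; pred: 49+0-9=40
Step 4: prey: 0+0-0=0; pred: 40+0-8=32
Step 5: prey: 0+0-0=0; pred: 32+0-6=26
Step 6: prey: 0+0-0=0; pred: 26+0-5=21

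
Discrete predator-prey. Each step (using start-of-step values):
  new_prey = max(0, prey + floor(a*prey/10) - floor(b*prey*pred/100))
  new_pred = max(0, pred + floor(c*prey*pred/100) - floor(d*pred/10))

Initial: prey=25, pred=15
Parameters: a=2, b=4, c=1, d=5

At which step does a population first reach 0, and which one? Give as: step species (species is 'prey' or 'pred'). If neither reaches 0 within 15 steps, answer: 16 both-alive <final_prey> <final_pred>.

Answer: 16 both-alive 65 1

Derivation:
Step 1: prey: 25+5-15=15; pred: 15+3-7=11
Step 2: prey: 15+3-6=12; pred: 11+1-5=7
Step 3: prey: 12+2-3=11; pred: 7+0-3=4
Step 4: prey: 11+2-1=12; pred: 4+0-2=2
Step 5: prey: 12+2-0=14; pred: 2+0-1=1
Step 6: prey: 14+2-0=16; pred: 1+0-0=1
Step 7: prey: 16+3-0=19; pred: 1+0-0=1
Step 8: prey: 19+3-0=22; pred: 1+0-0=1
Step 9: prey: 22+4-0=26; pred: 1+0-0=1
Step 10: prey: 26+5-1=30; pred: 1+0-0=1
Step 11: prey: 30+6-1=35; pred: 1+0-0=1
Step 12: prey: 35+7-1=41; pred: 1+0-0=1
Step 13: prey: 41+8-1=48; pred: 1+0-0=1
Step 14: prey: 48+9-1=56; pred: 1+0-0=1
Step 15: prey: 56+11-2=65; pred: 1+0-0=1
No extinction within 15 steps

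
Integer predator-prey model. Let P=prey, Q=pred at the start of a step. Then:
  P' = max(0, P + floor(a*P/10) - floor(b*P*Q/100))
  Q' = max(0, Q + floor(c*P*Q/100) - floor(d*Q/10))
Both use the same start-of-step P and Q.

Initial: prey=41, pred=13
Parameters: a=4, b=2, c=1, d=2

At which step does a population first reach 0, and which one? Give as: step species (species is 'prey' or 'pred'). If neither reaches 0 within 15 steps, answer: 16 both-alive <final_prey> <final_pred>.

Step 1: prey: 41+16-10=47; pred: 13+5-2=16
Step 2: prey: 47+18-15=50; pred: 16+7-3=20
Step 3: prey: 50+20-20=50; pred: 20+10-4=26
Step 4: prey: 50+20-26=44; pred: 26+13-5=34
Step 5: prey: 44+17-29=32; pred: 34+14-6=42
Step 6: prey: 32+12-26=18; pred: 42+13-8=47
Step 7: prey: 18+7-16=9; pred: 47+8-9=46
Step 8: prey: 9+3-8=4; pred: 46+4-9=41
Step 9: prey: 4+1-3=2; pred: 41+1-8=34
Step 10: prey: 2+0-1=1; pred: 34+0-6=28
Step 11: prey: 1+0-0=1; pred: 28+0-5=23
Step 12: prey: 1+0-0=1; pred: 23+0-4=19
Step 13: prey: 1+0-0=1; pred: 19+0-3=16
Step 14: prey: 1+0-0=1; pred: 16+0-3=13
Step 15: prey: 1+0-0=1; pred: 13+0-2=11
No extinction within 15 steps

Answer: 16 both-alive 1 11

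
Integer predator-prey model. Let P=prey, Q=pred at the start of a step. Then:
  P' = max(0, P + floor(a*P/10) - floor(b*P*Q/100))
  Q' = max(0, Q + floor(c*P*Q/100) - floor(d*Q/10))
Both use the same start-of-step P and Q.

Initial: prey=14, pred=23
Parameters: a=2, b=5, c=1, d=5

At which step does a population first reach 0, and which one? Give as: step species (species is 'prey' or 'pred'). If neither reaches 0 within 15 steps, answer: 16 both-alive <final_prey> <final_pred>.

Step 1: prey: 14+2-16=0; pred: 23+3-11=15
First extinction: prey at step 1

Answer: 1 prey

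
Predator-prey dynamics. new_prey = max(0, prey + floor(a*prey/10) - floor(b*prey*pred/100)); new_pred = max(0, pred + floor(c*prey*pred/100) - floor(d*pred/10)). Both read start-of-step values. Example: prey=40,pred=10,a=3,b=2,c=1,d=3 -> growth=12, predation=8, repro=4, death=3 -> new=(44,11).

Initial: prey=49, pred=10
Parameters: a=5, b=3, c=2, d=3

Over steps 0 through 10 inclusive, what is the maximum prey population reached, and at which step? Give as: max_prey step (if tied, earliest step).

Answer: 60 2

Derivation:
Step 1: prey: 49+24-14=59; pred: 10+9-3=16
Step 2: prey: 59+29-28=60; pred: 16+18-4=30
Step 3: prey: 60+30-54=36; pred: 30+36-9=57
Step 4: prey: 36+18-61=0; pred: 57+41-17=81
Step 5: prey: 0+0-0=0; pred: 81+0-24=57
Step 6: prey: 0+0-0=0; pred: 57+0-17=40
Step 7: prey: 0+0-0=0; pred: 40+0-12=28
Step 8: prey: 0+0-0=0; pred: 28+0-8=20
Step 9: prey: 0+0-0=0; pred: 20+0-6=14
Step 10: prey: 0+0-0=0; pred: 14+0-4=10
Max prey = 60 at step 2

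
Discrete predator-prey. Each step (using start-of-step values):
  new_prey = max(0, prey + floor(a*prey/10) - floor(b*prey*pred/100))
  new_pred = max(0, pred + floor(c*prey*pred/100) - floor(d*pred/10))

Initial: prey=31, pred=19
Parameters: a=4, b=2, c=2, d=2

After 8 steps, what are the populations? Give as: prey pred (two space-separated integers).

Answer: 0 29

Derivation:
Step 1: prey: 31+12-11=32; pred: 19+11-3=27
Step 2: prey: 32+12-17=27; pred: 27+17-5=39
Step 3: prey: 27+10-21=16; pred: 39+21-7=53
Step 4: prey: 16+6-16=6; pred: 53+16-10=59
Step 5: prey: 6+2-7=1; pred: 59+7-11=55
Step 6: prey: 1+0-1=0; pred: 55+1-11=45
Step 7: prey: 0+0-0=0; pred: 45+0-9=36
Step 8: prey: 0+0-0=0; pred: 36+0-7=29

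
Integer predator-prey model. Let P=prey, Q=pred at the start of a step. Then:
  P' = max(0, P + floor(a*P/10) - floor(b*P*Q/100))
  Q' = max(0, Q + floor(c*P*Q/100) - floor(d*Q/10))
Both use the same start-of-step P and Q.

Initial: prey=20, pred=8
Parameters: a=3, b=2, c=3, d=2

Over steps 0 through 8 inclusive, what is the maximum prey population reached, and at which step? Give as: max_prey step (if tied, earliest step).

Step 1: prey: 20+6-3=23; pred: 8+4-1=11
Step 2: prey: 23+6-5=24; pred: 11+7-2=16
Step 3: prey: 24+7-7=24; pred: 16+11-3=24
Step 4: prey: 24+7-11=20; pred: 24+17-4=37
Step 5: prey: 20+6-14=12; pred: 37+22-7=52
Step 6: prey: 12+3-12=3; pred: 52+18-10=60
Step 7: prey: 3+0-3=0; pred: 60+5-12=53
Step 8: prey: 0+0-0=0; pred: 53+0-10=43
Max prey = 24 at step 2

Answer: 24 2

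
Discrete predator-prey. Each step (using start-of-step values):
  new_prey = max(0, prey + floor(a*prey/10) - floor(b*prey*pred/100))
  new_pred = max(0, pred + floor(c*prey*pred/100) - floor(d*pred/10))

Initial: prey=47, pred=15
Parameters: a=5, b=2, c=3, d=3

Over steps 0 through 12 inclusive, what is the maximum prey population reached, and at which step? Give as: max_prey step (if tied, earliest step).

Step 1: prey: 47+23-14=56; pred: 15+21-4=32
Step 2: prey: 56+28-35=49; pred: 32+53-9=76
Step 3: prey: 49+24-74=0; pred: 76+111-22=165
Step 4: prey: 0+0-0=0; pred: 165+0-49=116
Step 5: prey: 0+0-0=0; pred: 116+0-34=82
Step 6: prey: 0+0-0=0; pred: 82+0-24=58
Step 7: prey: 0+0-0=0; pred: 58+0-17=41
Step 8: prey: 0+0-0=0; pred: 41+0-12=29
Step 9: prey: 0+0-0=0; pred: 29+0-8=21
Step 10: prey: 0+0-0=0; pred: 21+0-6=15
Step 11: prey: 0+0-0=0; pred: 15+0-4=11
Step 12: prey: 0+0-0=0; pred: 11+0-3=8
Max prey = 56 at step 1

Answer: 56 1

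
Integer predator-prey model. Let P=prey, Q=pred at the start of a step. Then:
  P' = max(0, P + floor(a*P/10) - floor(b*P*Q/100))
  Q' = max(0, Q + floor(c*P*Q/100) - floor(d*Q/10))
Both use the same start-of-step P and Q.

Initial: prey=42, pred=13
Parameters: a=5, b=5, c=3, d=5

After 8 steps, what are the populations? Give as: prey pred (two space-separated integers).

Step 1: prey: 42+21-27=36; pred: 13+16-6=23
Step 2: prey: 36+18-41=13; pred: 23+24-11=36
Step 3: prey: 13+6-23=0; pred: 36+14-18=32
Step 4: prey: 0+0-0=0; pred: 32+0-16=16
Step 5: prey: 0+0-0=0; pred: 16+0-8=8
Step 6: prey: 0+0-0=0; pred: 8+0-4=4
Step 7: prey: 0+0-0=0; pred: 4+0-2=2
Step 8: prey: 0+0-0=0; pred: 2+0-1=1

Answer: 0 1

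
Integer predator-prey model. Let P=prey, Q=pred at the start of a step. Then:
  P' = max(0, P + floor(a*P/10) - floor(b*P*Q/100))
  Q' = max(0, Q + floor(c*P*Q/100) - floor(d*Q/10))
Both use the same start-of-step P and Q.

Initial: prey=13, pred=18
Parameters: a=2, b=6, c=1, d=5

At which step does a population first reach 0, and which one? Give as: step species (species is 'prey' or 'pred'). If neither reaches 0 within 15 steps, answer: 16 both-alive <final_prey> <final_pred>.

Answer: 16 both-alive 1 1

Derivation:
Step 1: prey: 13+2-14=1; pred: 18+2-9=11
Step 2: prey: 1+0-0=1; pred: 11+0-5=6
Step 3: prey: 1+0-0=1; pred: 6+0-3=3
Step 4: prey: 1+0-0=1; pred: 3+0-1=2
Step 5: prey: 1+0-0=1; pred: 2+0-1=1
Step 6: prey: 1+0-0=1; pred: 1+0-0=1
Steps 7-15: state stable at prey=1, pred=1 (no change)
No extinction within 15 steps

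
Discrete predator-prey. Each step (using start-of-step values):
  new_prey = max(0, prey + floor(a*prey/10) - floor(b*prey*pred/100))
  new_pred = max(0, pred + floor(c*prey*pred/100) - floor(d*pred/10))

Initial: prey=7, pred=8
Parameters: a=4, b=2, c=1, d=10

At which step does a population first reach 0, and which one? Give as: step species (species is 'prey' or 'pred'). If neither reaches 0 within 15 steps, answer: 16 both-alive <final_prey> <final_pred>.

Step 1: prey: 7+2-1=8; pred: 8+0-8=0
First extinction: pred at step 1

Answer: 1 pred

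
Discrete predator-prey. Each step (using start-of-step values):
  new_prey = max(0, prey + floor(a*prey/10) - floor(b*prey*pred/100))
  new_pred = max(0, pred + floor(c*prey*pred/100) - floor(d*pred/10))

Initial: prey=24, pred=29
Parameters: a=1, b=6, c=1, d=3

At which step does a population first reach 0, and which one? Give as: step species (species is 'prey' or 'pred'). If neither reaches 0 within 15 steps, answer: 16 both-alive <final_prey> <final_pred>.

Answer: 1 prey

Derivation:
Step 1: prey: 24+2-41=0; pred: 29+6-8=27
First extinction: prey at step 1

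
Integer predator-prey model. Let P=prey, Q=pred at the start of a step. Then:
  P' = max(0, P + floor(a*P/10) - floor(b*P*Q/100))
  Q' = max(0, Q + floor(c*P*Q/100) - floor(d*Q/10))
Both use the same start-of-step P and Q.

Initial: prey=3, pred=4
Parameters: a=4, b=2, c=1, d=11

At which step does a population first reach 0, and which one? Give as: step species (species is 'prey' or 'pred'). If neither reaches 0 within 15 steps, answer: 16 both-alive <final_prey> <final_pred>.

Answer: 1 pred

Derivation:
Step 1: prey: 3+1-0=4; pred: 4+0-4=0
First extinction: pred at step 1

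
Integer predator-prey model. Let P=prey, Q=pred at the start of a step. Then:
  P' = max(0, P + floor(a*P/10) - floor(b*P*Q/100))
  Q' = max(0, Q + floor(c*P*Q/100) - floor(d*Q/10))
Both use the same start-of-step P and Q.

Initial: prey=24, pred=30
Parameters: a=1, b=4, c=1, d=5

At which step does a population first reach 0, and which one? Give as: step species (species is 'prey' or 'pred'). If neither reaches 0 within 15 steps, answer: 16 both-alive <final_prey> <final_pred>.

Answer: 1 prey

Derivation:
Step 1: prey: 24+2-28=0; pred: 30+7-15=22
First extinction: prey at step 1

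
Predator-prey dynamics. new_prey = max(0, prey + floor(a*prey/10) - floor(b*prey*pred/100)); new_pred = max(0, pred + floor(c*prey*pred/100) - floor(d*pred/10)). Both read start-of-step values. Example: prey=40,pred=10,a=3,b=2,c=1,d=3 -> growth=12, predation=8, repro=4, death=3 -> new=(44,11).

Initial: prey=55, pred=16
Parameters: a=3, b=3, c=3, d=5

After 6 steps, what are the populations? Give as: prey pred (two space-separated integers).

Step 1: prey: 55+16-26=45; pred: 16+26-8=34
Step 2: prey: 45+13-45=13; pred: 34+45-17=62
Step 3: prey: 13+3-24=0; pred: 62+24-31=55
Step 4: prey: 0+0-0=0; pred: 55+0-27=28
Step 5: prey: 0+0-0=0; pred: 28+0-14=14
Step 6: prey: 0+0-0=0; pred: 14+0-7=7

Answer: 0 7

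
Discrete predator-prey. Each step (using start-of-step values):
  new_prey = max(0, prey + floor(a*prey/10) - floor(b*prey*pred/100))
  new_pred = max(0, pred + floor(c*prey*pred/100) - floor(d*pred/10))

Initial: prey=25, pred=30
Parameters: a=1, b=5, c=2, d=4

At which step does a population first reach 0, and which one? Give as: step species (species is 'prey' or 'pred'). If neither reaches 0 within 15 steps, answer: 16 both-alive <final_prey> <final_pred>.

Answer: 1 prey

Derivation:
Step 1: prey: 25+2-37=0; pred: 30+15-12=33
First extinction: prey at step 1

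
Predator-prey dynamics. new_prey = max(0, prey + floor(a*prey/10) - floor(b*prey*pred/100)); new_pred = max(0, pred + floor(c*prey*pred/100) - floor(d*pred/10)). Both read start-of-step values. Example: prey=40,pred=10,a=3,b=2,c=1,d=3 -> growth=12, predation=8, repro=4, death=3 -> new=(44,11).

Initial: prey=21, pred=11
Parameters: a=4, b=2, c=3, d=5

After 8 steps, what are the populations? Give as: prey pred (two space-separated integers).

Step 1: prey: 21+8-4=25; pred: 11+6-5=12
Step 2: prey: 25+10-6=29; pred: 12+9-6=15
Step 3: prey: 29+11-8=32; pred: 15+13-7=21
Step 4: prey: 32+12-13=31; pred: 21+20-10=31
Step 5: prey: 31+12-19=24; pred: 31+28-15=44
Step 6: prey: 24+9-21=12; pred: 44+31-22=53
Step 7: prey: 12+4-12=4; pred: 53+19-26=46
Step 8: prey: 4+1-3=2; pred: 46+5-23=28

Answer: 2 28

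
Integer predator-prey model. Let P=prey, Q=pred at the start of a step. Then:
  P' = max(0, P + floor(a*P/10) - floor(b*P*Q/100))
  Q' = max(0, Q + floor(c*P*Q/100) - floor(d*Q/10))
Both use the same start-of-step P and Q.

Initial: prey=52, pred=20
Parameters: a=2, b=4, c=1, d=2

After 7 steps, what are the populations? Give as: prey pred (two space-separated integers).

Answer: 0 10

Derivation:
Step 1: prey: 52+10-41=21; pred: 20+10-4=26
Step 2: prey: 21+4-21=4; pred: 26+5-5=26
Step 3: prey: 4+0-4=0; pred: 26+1-5=22
Step 4: prey: 0+0-0=0; pred: 22+0-4=18
Step 5: prey: 0+0-0=0; pred: 18+0-3=15
Step 6: prey: 0+0-0=0; pred: 15+0-3=12
Step 7: prey: 0+0-0=0; pred: 12+0-2=10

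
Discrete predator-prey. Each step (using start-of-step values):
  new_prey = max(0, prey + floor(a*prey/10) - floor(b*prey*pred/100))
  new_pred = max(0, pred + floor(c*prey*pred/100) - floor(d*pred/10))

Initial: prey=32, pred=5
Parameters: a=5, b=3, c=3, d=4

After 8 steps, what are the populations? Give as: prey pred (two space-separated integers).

Answer: 0 29

Derivation:
Step 1: prey: 32+16-4=44; pred: 5+4-2=7
Step 2: prey: 44+22-9=57; pred: 7+9-2=14
Step 3: prey: 57+28-23=62; pred: 14+23-5=32
Step 4: prey: 62+31-59=34; pred: 32+59-12=79
Step 5: prey: 34+17-80=0; pred: 79+80-31=128
Step 6: prey: 0+0-0=0; pred: 128+0-51=77
Step 7: prey: 0+0-0=0; pred: 77+0-30=47
Step 8: prey: 0+0-0=0; pred: 47+0-18=29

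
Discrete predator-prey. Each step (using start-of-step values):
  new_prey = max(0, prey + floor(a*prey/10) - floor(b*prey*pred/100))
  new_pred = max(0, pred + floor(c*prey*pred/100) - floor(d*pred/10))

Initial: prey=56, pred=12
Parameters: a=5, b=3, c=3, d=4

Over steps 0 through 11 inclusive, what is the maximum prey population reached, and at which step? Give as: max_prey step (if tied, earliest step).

Answer: 64 1

Derivation:
Step 1: prey: 56+28-20=64; pred: 12+20-4=28
Step 2: prey: 64+32-53=43; pred: 28+53-11=70
Step 3: prey: 43+21-90=0; pred: 70+90-28=132
Step 4: prey: 0+0-0=0; pred: 132+0-52=80
Step 5: prey: 0+0-0=0; pred: 80+0-32=48
Step 6: prey: 0+0-0=0; pred: 48+0-19=29
Step 7: prey: 0+0-0=0; pred: 29+0-11=18
Step 8: prey: 0+0-0=0; pred: 18+0-7=11
Step 9: prey: 0+0-0=0; pred: 11+0-4=7
Step 10: prey: 0+0-0=0; pred: 7+0-2=5
Step 11: prey: 0+0-0=0; pred: 5+0-2=3
Max prey = 64 at step 1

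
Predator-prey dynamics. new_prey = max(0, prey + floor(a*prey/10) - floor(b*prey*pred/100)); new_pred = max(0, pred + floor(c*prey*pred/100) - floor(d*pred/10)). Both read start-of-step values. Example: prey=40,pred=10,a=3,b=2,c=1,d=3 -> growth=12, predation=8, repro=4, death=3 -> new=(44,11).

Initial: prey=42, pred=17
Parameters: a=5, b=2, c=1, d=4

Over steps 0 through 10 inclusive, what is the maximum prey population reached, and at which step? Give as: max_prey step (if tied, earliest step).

Answer: 67 4

Derivation:
Step 1: prey: 42+21-14=49; pred: 17+7-6=18
Step 2: prey: 49+24-17=56; pred: 18+8-7=19
Step 3: prey: 56+28-21=63; pred: 19+10-7=22
Step 4: prey: 63+31-27=67; pred: 22+13-8=27
Step 5: prey: 67+33-36=64; pred: 27+18-10=35
Step 6: prey: 64+32-44=52; pred: 35+22-14=43
Step 7: prey: 52+26-44=34; pred: 43+22-17=48
Step 8: prey: 34+17-32=19; pred: 48+16-19=45
Step 9: prey: 19+9-17=11; pred: 45+8-18=35
Step 10: prey: 11+5-7=9; pred: 35+3-14=24
Max prey = 67 at step 4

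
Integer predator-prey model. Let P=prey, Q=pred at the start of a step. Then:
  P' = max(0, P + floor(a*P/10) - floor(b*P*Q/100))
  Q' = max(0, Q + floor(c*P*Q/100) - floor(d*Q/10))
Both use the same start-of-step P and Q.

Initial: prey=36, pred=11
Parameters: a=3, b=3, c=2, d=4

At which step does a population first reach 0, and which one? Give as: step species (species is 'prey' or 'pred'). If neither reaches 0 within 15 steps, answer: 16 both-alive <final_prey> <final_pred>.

Answer: 16 both-alive 14 2

Derivation:
Step 1: prey: 36+10-11=35; pred: 11+7-4=14
Step 2: prey: 35+10-14=31; pred: 14+9-5=18
Step 3: prey: 31+9-16=24; pred: 18+11-7=22
Step 4: prey: 24+7-15=16; pred: 22+10-8=24
Step 5: prey: 16+4-11=9; pred: 24+7-9=22
Step 6: prey: 9+2-5=6; pred: 22+3-8=17
Step 7: prey: 6+1-3=4; pred: 17+2-6=13
Step 8: prey: 4+1-1=4; pred: 13+1-5=9
Step 9: prey: 4+1-1=4; pred: 9+0-3=6
Step 10: prey: 4+1-0=5; pred: 6+0-2=4
Step 11: prey: 5+1-0=6; pred: 4+0-1=3
Step 12: prey: 6+1-0=7; pred: 3+0-1=2
Step 13: prey: 7+2-0=9; pred: 2+0-0=2
Step 14: prey: 9+2-0=11; pred: 2+0-0=2
Step 15: prey: 11+3-0=14; pred: 2+0-0=2
No extinction within 15 steps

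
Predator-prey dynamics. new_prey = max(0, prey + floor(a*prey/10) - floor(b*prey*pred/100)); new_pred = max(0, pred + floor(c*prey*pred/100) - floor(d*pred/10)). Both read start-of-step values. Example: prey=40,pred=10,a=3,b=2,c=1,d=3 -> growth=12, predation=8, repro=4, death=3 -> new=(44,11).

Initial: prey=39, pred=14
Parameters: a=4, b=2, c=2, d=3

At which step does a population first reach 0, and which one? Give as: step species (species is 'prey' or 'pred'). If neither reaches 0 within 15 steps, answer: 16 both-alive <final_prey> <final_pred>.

Step 1: prey: 39+15-10=44; pred: 14+10-4=20
Step 2: prey: 44+17-17=44; pred: 20+17-6=31
Step 3: prey: 44+17-27=34; pred: 31+27-9=49
Step 4: prey: 34+13-33=14; pred: 49+33-14=68
Step 5: prey: 14+5-19=0; pred: 68+19-20=67
First extinction: prey at step 5

Answer: 5 prey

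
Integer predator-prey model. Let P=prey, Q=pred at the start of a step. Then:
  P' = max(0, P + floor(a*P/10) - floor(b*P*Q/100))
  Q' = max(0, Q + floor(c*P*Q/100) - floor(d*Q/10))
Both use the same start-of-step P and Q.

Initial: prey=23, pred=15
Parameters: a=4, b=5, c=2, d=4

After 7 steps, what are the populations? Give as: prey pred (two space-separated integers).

Step 1: prey: 23+9-17=15; pred: 15+6-6=15
Step 2: prey: 15+6-11=10; pred: 15+4-6=13
Step 3: prey: 10+4-6=8; pred: 13+2-5=10
Step 4: prey: 8+3-4=7; pred: 10+1-4=7
Step 5: prey: 7+2-2=7; pred: 7+0-2=5
Step 6: prey: 7+2-1=8; pred: 5+0-2=3
Step 7: prey: 8+3-1=10; pred: 3+0-1=2

Answer: 10 2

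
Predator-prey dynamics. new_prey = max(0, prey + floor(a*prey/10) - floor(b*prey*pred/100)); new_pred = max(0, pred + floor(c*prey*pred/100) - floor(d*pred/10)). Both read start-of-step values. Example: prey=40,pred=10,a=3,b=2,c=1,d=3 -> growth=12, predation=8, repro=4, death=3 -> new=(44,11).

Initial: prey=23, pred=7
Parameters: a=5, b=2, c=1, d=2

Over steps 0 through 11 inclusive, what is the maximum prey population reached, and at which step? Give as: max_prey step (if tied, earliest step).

Step 1: prey: 23+11-3=31; pred: 7+1-1=7
Step 2: prey: 31+15-4=42; pred: 7+2-1=8
Step 3: prey: 42+21-6=57; pred: 8+3-1=10
Step 4: prey: 57+28-11=74; pred: 10+5-2=13
Step 5: prey: 74+37-19=92; pred: 13+9-2=20
Step 6: prey: 92+46-36=102; pred: 20+18-4=34
Step 7: prey: 102+51-69=84; pred: 34+34-6=62
Step 8: prey: 84+42-104=22; pred: 62+52-12=102
Step 9: prey: 22+11-44=0; pred: 102+22-20=104
Step 10: prey: 0+0-0=0; pred: 104+0-20=84
Step 11: prey: 0+0-0=0; pred: 84+0-16=68
Max prey = 102 at step 6

Answer: 102 6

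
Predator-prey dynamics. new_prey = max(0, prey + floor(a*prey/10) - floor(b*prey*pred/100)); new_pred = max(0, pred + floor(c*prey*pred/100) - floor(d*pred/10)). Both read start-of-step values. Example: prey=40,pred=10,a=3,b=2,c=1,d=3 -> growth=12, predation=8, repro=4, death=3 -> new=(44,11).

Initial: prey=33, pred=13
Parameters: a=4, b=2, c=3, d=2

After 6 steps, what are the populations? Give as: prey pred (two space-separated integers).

Answer: 0 73

Derivation:
Step 1: prey: 33+13-8=38; pred: 13+12-2=23
Step 2: prey: 38+15-17=36; pred: 23+26-4=45
Step 3: prey: 36+14-32=18; pred: 45+48-9=84
Step 4: prey: 18+7-30=0; pred: 84+45-16=113
Step 5: prey: 0+0-0=0; pred: 113+0-22=91
Step 6: prey: 0+0-0=0; pred: 91+0-18=73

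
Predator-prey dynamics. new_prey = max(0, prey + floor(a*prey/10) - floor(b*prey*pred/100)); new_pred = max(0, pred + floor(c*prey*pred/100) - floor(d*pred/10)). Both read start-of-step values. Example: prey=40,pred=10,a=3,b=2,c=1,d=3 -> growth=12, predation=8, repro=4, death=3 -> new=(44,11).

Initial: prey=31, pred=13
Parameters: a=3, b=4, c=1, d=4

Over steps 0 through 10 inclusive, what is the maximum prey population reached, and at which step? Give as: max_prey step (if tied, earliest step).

Answer: 46 10

Derivation:
Step 1: prey: 31+9-16=24; pred: 13+4-5=12
Step 2: prey: 24+7-11=20; pred: 12+2-4=10
Step 3: prey: 20+6-8=18; pred: 10+2-4=8
Step 4: prey: 18+5-5=18; pred: 8+1-3=6
Step 5: prey: 18+5-4=19; pred: 6+1-2=5
Step 6: prey: 19+5-3=21; pred: 5+0-2=3
Step 7: prey: 21+6-2=25; pred: 3+0-1=2
Step 8: prey: 25+7-2=30; pred: 2+0-0=2
Step 9: prey: 30+9-2=37; pred: 2+0-0=2
Step 10: prey: 37+11-2=46; pred: 2+0-0=2
Max prey = 46 at step 10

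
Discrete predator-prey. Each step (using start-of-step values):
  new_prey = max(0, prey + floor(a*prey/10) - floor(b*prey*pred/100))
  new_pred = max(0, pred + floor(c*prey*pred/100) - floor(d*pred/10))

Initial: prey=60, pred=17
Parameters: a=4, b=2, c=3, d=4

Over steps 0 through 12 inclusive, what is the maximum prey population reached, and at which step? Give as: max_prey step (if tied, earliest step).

Answer: 64 1

Derivation:
Step 1: prey: 60+24-20=64; pred: 17+30-6=41
Step 2: prey: 64+25-52=37; pred: 41+78-16=103
Step 3: prey: 37+14-76=0; pred: 103+114-41=176
Step 4: prey: 0+0-0=0; pred: 176+0-70=106
Step 5: prey: 0+0-0=0; pred: 106+0-42=64
Step 6: prey: 0+0-0=0; pred: 64+0-25=39
Step 7: prey: 0+0-0=0; pred: 39+0-15=24
Step 8: prey: 0+0-0=0; pred: 24+0-9=15
Step 9: prey: 0+0-0=0; pred: 15+0-6=9
Step 10: prey: 0+0-0=0; pred: 9+0-3=6
Step 11: prey: 0+0-0=0; pred: 6+0-2=4
Step 12: prey: 0+0-0=0; pred: 4+0-1=3
Max prey = 64 at step 1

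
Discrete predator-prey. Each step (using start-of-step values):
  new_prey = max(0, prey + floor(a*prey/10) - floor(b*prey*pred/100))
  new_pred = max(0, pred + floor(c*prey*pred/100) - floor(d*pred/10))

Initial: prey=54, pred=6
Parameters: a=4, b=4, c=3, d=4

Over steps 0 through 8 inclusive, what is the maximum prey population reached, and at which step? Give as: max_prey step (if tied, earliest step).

Answer: 63 1

Derivation:
Step 1: prey: 54+21-12=63; pred: 6+9-2=13
Step 2: prey: 63+25-32=56; pred: 13+24-5=32
Step 3: prey: 56+22-71=7; pred: 32+53-12=73
Step 4: prey: 7+2-20=0; pred: 73+15-29=59
Step 5: prey: 0+0-0=0; pred: 59+0-23=36
Step 6: prey: 0+0-0=0; pred: 36+0-14=22
Step 7: prey: 0+0-0=0; pred: 22+0-8=14
Step 8: prey: 0+0-0=0; pred: 14+0-5=9
Max prey = 63 at step 1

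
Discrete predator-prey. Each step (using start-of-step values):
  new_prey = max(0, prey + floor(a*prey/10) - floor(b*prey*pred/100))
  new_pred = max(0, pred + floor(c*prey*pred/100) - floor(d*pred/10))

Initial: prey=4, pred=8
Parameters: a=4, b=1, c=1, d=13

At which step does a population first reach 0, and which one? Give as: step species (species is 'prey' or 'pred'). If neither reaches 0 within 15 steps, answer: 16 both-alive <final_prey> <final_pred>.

Answer: 1 pred

Derivation:
Step 1: prey: 4+1-0=5; pred: 8+0-10=0
First extinction: pred at step 1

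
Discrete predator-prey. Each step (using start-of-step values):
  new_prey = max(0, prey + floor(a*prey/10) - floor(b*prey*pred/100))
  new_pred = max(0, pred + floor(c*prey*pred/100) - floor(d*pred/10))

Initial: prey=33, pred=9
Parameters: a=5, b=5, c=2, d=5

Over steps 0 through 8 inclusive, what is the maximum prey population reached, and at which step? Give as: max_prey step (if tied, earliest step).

Answer: 35 1

Derivation:
Step 1: prey: 33+16-14=35; pred: 9+5-4=10
Step 2: prey: 35+17-17=35; pred: 10+7-5=12
Step 3: prey: 35+17-21=31; pred: 12+8-6=14
Step 4: prey: 31+15-21=25; pred: 14+8-7=15
Step 5: prey: 25+12-18=19; pred: 15+7-7=15
Step 6: prey: 19+9-14=14; pred: 15+5-7=13
Step 7: prey: 14+7-9=12; pred: 13+3-6=10
Step 8: prey: 12+6-6=12; pred: 10+2-5=7
Max prey = 35 at step 1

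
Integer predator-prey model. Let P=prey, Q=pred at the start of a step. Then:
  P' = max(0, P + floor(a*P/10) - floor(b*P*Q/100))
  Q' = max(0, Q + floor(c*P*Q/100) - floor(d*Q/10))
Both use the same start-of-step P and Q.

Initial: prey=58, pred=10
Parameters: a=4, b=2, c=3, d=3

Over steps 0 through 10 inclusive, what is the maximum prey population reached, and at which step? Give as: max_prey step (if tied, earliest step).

Answer: 70 1

Derivation:
Step 1: prey: 58+23-11=70; pred: 10+17-3=24
Step 2: prey: 70+28-33=65; pred: 24+50-7=67
Step 3: prey: 65+26-87=4; pred: 67+130-20=177
Step 4: prey: 4+1-14=0; pred: 177+21-53=145
Step 5: prey: 0+0-0=0; pred: 145+0-43=102
Step 6: prey: 0+0-0=0; pred: 102+0-30=72
Step 7: prey: 0+0-0=0; pred: 72+0-21=51
Step 8: prey: 0+0-0=0; pred: 51+0-15=36
Step 9: prey: 0+0-0=0; pred: 36+0-10=26
Step 10: prey: 0+0-0=0; pred: 26+0-7=19
Max prey = 70 at step 1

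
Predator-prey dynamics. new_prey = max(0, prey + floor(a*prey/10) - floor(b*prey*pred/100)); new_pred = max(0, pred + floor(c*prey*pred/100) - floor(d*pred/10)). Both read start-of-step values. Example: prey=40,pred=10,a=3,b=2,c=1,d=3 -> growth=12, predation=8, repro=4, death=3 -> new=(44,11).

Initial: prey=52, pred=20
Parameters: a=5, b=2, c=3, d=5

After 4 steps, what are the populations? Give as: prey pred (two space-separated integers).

Answer: 0 78

Derivation:
Step 1: prey: 52+26-20=58; pred: 20+31-10=41
Step 2: prey: 58+29-47=40; pred: 41+71-20=92
Step 3: prey: 40+20-73=0; pred: 92+110-46=156
Step 4: prey: 0+0-0=0; pred: 156+0-78=78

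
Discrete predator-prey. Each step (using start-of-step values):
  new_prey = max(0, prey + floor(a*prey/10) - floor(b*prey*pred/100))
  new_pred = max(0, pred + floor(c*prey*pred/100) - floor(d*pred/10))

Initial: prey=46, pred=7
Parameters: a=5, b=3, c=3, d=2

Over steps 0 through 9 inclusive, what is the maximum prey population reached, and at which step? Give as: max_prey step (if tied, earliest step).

Step 1: prey: 46+23-9=60; pred: 7+9-1=15
Step 2: prey: 60+30-27=63; pred: 15+27-3=39
Step 3: prey: 63+31-73=21; pred: 39+73-7=105
Step 4: prey: 21+10-66=0; pred: 105+66-21=150
Step 5: prey: 0+0-0=0; pred: 150+0-30=120
Step 6: prey: 0+0-0=0; pred: 120+0-24=96
Step 7: prey: 0+0-0=0; pred: 96+0-19=77
Step 8: prey: 0+0-0=0; pred: 77+0-15=62
Step 9: prey: 0+0-0=0; pred: 62+0-12=50
Max prey = 63 at step 2

Answer: 63 2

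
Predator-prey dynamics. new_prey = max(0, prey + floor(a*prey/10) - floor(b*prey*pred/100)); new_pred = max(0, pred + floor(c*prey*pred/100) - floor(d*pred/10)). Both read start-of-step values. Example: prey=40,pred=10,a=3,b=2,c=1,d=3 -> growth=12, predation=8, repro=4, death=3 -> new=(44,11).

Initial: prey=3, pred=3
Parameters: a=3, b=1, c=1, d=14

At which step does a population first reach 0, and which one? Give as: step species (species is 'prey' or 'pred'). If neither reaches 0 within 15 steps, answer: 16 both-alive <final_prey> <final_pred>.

Answer: 1 pred

Derivation:
Step 1: prey: 3+0-0=3; pred: 3+0-4=0
First extinction: pred at step 1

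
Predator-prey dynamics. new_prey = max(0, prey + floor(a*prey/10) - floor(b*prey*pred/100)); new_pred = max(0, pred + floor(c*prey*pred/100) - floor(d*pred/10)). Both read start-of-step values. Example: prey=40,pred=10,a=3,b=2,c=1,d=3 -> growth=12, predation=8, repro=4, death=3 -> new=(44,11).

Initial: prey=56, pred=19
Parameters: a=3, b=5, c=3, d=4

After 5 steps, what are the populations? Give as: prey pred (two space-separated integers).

Step 1: prey: 56+16-53=19; pred: 19+31-7=43
Step 2: prey: 19+5-40=0; pred: 43+24-17=50
Step 3: prey: 0+0-0=0; pred: 50+0-20=30
Step 4: prey: 0+0-0=0; pred: 30+0-12=18
Step 5: prey: 0+0-0=0; pred: 18+0-7=11

Answer: 0 11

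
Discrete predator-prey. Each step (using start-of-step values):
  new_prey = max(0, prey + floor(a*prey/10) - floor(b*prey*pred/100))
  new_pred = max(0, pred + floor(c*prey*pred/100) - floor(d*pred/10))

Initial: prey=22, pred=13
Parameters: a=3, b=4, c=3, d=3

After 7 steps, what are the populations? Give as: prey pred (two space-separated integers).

Answer: 1 8

Derivation:
Step 1: prey: 22+6-11=17; pred: 13+8-3=18
Step 2: prey: 17+5-12=10; pred: 18+9-5=22
Step 3: prey: 10+3-8=5; pred: 22+6-6=22
Step 4: prey: 5+1-4=2; pred: 22+3-6=19
Step 5: prey: 2+0-1=1; pred: 19+1-5=15
Step 6: prey: 1+0-0=1; pred: 15+0-4=11
Step 7: prey: 1+0-0=1; pred: 11+0-3=8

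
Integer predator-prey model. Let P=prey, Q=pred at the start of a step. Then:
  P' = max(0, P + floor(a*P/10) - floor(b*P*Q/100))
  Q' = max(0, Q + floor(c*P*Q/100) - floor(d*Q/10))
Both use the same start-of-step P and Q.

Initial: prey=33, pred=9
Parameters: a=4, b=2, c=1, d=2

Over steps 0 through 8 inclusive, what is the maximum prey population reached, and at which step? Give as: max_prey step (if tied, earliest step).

Answer: 62 4

Derivation:
Step 1: prey: 33+13-5=41; pred: 9+2-1=10
Step 2: prey: 41+16-8=49; pred: 10+4-2=12
Step 3: prey: 49+19-11=57; pred: 12+5-2=15
Step 4: prey: 57+22-17=62; pred: 15+8-3=20
Step 5: prey: 62+24-24=62; pred: 20+12-4=28
Step 6: prey: 62+24-34=52; pred: 28+17-5=40
Step 7: prey: 52+20-41=31; pred: 40+20-8=52
Step 8: prey: 31+12-32=11; pred: 52+16-10=58
Max prey = 62 at step 4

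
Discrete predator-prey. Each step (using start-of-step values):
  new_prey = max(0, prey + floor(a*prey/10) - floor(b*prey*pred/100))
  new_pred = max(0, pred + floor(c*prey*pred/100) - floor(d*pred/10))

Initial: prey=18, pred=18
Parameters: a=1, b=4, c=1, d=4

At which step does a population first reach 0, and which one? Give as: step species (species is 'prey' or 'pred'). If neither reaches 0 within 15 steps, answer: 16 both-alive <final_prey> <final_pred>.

Answer: 16 both-alive 3 2

Derivation:
Step 1: prey: 18+1-12=7; pred: 18+3-7=14
Step 2: prey: 7+0-3=4; pred: 14+0-5=9
Step 3: prey: 4+0-1=3; pred: 9+0-3=6
Step 4: prey: 3+0-0=3; pred: 6+0-2=4
Step 5: prey: 3+0-0=3; pred: 4+0-1=3
Step 6: prey: 3+0-0=3; pred: 3+0-1=2
Step 7: prey: 3+0-0=3; pred: 2+0-0=2
Steps 8-15: state stable at prey=3, pred=2 (no change)
No extinction within 15 steps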